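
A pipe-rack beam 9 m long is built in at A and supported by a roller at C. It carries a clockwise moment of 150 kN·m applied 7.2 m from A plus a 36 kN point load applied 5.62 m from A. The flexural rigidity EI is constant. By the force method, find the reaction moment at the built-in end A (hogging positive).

M_A = -13.74 kN·m

Choose R_C as the redundant. The primary structure is the cantilever fixed at A.
Primary-structure tip deflection at C by superposition:
  clockwise couple 150 at a = 7.2: M₀a(2L − a)/(2EI) = 5832/EI
  point load 36 at a = 5.62: Pa²(3L − a)/(6EI) = 4052/EI
  δ_0 = 9884/EI
Flexibility coefficient — unit upward force at C: δ_{CC} = L³/(3EI) = 243/EI.
Compatibility at C: δ_0 − R_C·δ_{CC} = 0, so R_C = 9884/243 = 40.67 kN.
Moment equilibrium about A: M_A = Σ(load moments about A) − R_C·L = 352.3 − 40.67×9 = -13.74 kN·m.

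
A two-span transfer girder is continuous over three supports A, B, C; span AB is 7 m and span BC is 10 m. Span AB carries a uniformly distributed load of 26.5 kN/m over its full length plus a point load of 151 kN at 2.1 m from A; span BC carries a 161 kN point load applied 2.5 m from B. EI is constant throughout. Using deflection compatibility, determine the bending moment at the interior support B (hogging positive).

Release continuity at B by inserting a hinge; the redundant is the internal moment M_B. The primary structure is two simply-supported spans AB and BC.
Rotations at B on the released spans (each span's end-slope, ×1/EI):
  span AB: UDL 26.5: wL³/(24EI) = 378.7/EI
  span AB: point load 151 at a = 2.1: Pab(L + a)/(6LEI) = 336.7/EI
  span BC: point load 161 at a = 2.5: Pab(L + b)/(6LEI) = 880.5/EI
  relative rotation θ_0 = (715.4 + 880.5)/EI = 1596/EI
A unit hogging moment at B produces rotation L₁/(3EI) + L₂/(3EI) = 5.667/EI.
Compatibility: M_B·(L₁+L₂)/(3EI) = θ_0, giving M_B = 281.6 kN·m (hogging).

M_B = 281.6 kN·m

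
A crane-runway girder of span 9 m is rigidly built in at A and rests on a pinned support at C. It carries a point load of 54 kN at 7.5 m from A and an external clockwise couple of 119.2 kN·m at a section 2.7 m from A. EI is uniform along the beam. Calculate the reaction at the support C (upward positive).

Take the reaction at C as the redundant and release it; the primary structure is a cantilever fixed at A.
Primary-structure tip deflection at C by superposition:
  point load 54 at a = 7.5: Pa²(3L − a)/(6EI) = 9872/EI
  clockwise couple 119.2 at a = 2.7: M₀a(2L − a)/(2EI) = 2462/EI
  δ_0 = 12334/EI
Flexibility coefficient — unit upward force at C: δ_{CC} = L³/(3EI) = 243/EI.
Compatibility at C: δ_0 − R_C·δ_{CC} = 0, so R_C = 12334/243 = 50.76 kN.

R_C = 50.76 kN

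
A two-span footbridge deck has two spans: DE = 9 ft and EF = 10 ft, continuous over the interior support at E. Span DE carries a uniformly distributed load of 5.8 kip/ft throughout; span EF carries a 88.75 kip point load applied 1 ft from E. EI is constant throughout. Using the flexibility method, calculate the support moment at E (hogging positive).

M_E = 67.75 kip·ft

Insert a hinge at E; M_E is the redundant, and each span becomes simply supported.
Rotations at E on the released spans (each span's end-slope, ×1/EI):
  span DE: UDL 5.8: wL³/(24EI) = 176.2/EI
  span EF: point load 88.75 at a = 1: Pab(L + b)/(6LEI) = 252.9/EI
  relative rotation θ_0 = (176.2 + 252.9)/EI = 429.1/EI
A unit hogging moment at E produces rotation L₁/(3EI) + L₂/(3EI) = 6.333/EI.
Slope continuity at E: θ_0 = M_E·6.333/EI, so M_E = 429.1/6.333 = 67.75 kip·ft (hogging).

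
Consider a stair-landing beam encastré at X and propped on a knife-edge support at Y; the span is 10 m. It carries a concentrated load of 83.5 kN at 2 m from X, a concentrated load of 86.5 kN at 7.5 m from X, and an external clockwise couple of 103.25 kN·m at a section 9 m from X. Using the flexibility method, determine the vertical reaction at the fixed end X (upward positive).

R_X = 95.25 kN

Release the roller at Y. Primary structure: cantilever fixed at X.
Primary-structure tip deflection at Y by superposition:
  point load 83.5 at a = 2: Pa²(3L − a)/(6EI) = 1559/EI
  point load 86.5 at a = 7.5: Pa²(3L − a)/(6EI) = 18246/EI
  clockwise couple 103.25 at a = 9: M₀a(2L − a)/(2EI) = 5111/EI
  δ_0 = 24916/EI
Flexibility coefficient — unit upward force at Y: δ_{YY} = L³/(3EI) = 333.3/EI.
Compatibility at Y: δ_0 − R_Y·δ_{YY} = 0, so R_Y = 24916/333.3 = 74.75 kN.
Vertical equilibrium: R_X = ΣP − R_Y = 170 − 74.75 = 95.25 kN.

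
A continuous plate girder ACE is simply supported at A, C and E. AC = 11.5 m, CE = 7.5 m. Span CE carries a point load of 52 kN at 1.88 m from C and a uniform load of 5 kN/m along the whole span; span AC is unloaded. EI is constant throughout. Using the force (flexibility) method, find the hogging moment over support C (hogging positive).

Take M_C as the redundant. Released structure: two simple spans AC and CE with a hinge at C.
Discontinuity in slope at C on the released structure — sum the simple-span end rotations:
  span CE: point load 52 at a = 1.88: Pab(L + b)/(6LEI) = 160.2/EI
  span CE: UDL 5: wL³/(24EI) = 87.89/EI
  relative rotation θ_0 = (0 + 248.1)/EI = 248.1/EI
A unit hogging moment at C produces rotation L₁/(3EI) + L₂/(3EI) = 6.333/EI.
Slope continuity at C: θ_0 = M_C·6.333/EI, so M_C = 248.1/6.333 = 39.17 kN·m (hogging).

M_C = 39.17 kN·m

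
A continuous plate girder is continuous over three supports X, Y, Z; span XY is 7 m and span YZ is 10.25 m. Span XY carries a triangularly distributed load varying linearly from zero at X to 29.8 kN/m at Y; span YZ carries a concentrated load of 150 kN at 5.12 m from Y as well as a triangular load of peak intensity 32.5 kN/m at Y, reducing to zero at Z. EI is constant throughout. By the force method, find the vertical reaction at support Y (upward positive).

Take M_Y as the redundant. Released structure: two simple spans XY and YZ with a hinge at Y.
End slopes at the hinge Y, treating each span as simply supported:
  span XY: triangular load, peak 29.8: w₀L³/(45EI) = 227.1/EI
  span YZ: point load 150 at a = 5.12: Pab(L + b)/(6LEI) = 985.3/EI
  span YZ: triangular load, peak 32.5: w₀L³/(45EI) = 777.8/EI
  relative rotation θ_0 = (227.1 + 1763)/EI = 1990/EI
A unit hogging moment at Y produces rotation L₁/(3EI) + L₂/(3EI) = 5.75/EI.
Slope continuity at Y: θ_0 = M_Y·5.75/EI, so M_Y = 1990/5.75 = 346.1 kN·m (hogging).
Span XY, ΣM about X with M_Y applied at Y: R_Y^{XY}·7 = 486.7 + 346.1, so R_Y^{XY} = 119 kN and R_X = 104.3 − 119 = -14.68 kN.
Span YZ, ΣM about Z: R_Y^{YZ}·10.25 = 1908 + 346.1, so R_Y^{YZ} = 219.9 kN and R_Z = 316.6 − 219.9 = 96.68 kN.
R_Y = 119 + 219.9 = 338.9 kN.

R_Y = 338.9 kN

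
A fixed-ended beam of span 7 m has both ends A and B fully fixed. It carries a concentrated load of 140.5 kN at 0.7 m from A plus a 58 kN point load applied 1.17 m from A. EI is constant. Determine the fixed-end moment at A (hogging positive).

Release both end moments; the primary structure is a simply-supported span AB with redundants M_A and M_B.
On the primary (simply-supported) span, the end slopes from the loading are:
  at A: point load 140.5 at a = 0.7: Pab(L + b)/(6LEI) = 196.2/EI
  at B: point load 140.5 at a = 0.7: Pab(L + a)/(6LEI) = 113.6/EI
  at A: point load 58 at a = 1.17: Pab(L + b)/(6LEI) = 120.9/EI
  at B: point load 58 at a = 1.17: Pab(L + a)/(6LEI) = 76.96/EI
  θ_A0 = 317.1/EI,  θ_B0 = 190.6/EI
Flexibility coefficients: a unit moment at one end gives L/(3EI) there and L/(6EI) at the far end, so f₁₁ = f₂₂ = 2.333/EI and f₁₂ = f₂₁ = 1.167/EI.
Compatibility — zero rotation at each built-in end:
  2.333 M_A + 1.167 M_B = 317.1
  1.167 M_A + 2.333 M_B = 190.6
Solving the pair gives M_A = 126.7 kN·m and M_B = 18.3 kN·m (hogging).

M_A = 126.7 kN·m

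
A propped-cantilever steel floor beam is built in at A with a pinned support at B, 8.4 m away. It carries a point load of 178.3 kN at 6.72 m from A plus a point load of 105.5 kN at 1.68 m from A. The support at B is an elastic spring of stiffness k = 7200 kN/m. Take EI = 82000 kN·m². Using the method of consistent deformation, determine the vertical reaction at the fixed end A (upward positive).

R_A = 159.5 kN

Take the reaction at B as the redundant and release it; the primary structure is a cantilever fixed at A.
Primary-structure tip deflection at B by superposition:
  point load 178.3 at a = 6.72: Pa²(3L − a)/(6EI) = 24799/EI
  point load 105.5 at a = 1.68: Pa²(3L − a)/(6EI) = 1167/EI
  δ_0 = 25967/EI
Tip deflection under a unit load at B: L³/(3EI) = 197.6/EI.
With EI = 82000 kN·m²: δ_0 = 0.31667 m and δ_{BB} = 0.002409 m/kN.
Compatibility — the spring shortens by R_B/k under the reaction it provides: δ_0 − R_B·δ_{BB} = R_B/k. With 1/k = 0.000139 m/kN, R_B = δ_0 / (δ_{BB} + 1/k) = 0.31667 / (0.002409 + 0.000139) = 124.3 kN.
Vertical equilibrium: R_A = ΣP − R_B = 283.8 − 124.3 = 159.5 kN.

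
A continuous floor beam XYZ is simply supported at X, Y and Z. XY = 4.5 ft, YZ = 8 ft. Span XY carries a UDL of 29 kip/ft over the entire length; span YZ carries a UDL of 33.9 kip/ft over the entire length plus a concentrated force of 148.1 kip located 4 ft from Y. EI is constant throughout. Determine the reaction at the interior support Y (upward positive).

Take M_Y as the redundant. Released structure: two simple spans XY and YZ with a hinge at Y.
End slopes at the hinge Y, treating each span as simply supported:
  span XY: UDL 29: wL³/(24EI) = 110.1/EI
  span YZ: UDL 33.9: wL³/(24EI) = 723.2/EI
  span YZ: point load 148.1 at a = 4: Pab(L + b)/(6LEI) = 592.4/EI
  relative rotation θ_0 = (110.1 + 1316)/EI = 1426/EI
A unit hogging moment at Y produces rotation L₁/(3EI) + L₂/(3EI) = 4.167/EI.
Slope continuity at Y: θ_0 = M_Y·4.167/EI, so M_Y = 1426/4.167 = 342.2 kip·ft (hogging).
Span XY, ΣM about X with M_Y applied at Y: R_Y^{XY}·4.5 = 293.6 + 342.2, so R_Y^{XY} = 141.3 kip and R_X = 130.5 − 141.3 = -10.79 kip.
Span YZ, ΣM about Z: R_Y^{YZ}·8 = 1677 + 342.2, so R_Y^{YZ} = 252.4 kip and R_Z = 419.3 − 252.4 = 166.9 kip.
R_Y = 141.3 + 252.4 = 393.7 kip.

R_Y = 393.7 kip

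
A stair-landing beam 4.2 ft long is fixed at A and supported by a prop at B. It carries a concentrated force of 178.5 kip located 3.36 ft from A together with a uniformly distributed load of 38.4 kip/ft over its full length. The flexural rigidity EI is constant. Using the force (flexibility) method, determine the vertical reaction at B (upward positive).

R_B = 186.1 kip

Remove the prop at B; the released (primary) structure is a cantilever built in at A.
Free-end deflection of the primary structure under the applied loading (downward +):
  point load 178.5 at a = 3.36: Pa²(3L − a)/(6EI) = 3103/EI
  UDL 38.4: wL⁴/(8EI) = 1494/EI
  δ_0 = 4597/EI
Flexibility coefficient — unit upward force at B: δ_{BB} = L³/(3EI) = 24.7/EI.
Compatibility at B: δ_0 − R_B·δ_{BB} = 0, so R_B = 4597/24.7 = 186.1 kip.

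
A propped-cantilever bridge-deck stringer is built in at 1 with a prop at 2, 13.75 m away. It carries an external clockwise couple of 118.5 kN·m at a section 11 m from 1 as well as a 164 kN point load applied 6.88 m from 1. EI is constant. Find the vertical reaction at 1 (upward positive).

R_1 = 100.3 kN

Choose R_2 as the redundant. The primary structure is the cantilever fixed at 1.
Downward deflection at the released point 2 due to the loads:
  clockwise couple 118.5 at a = 11: M₀a(2L − a)/(2EI) = 10754/EI
  point load 164 at a = 6.88: Pa²(3L − a)/(6EI) = 44468/EI
  δ_0 = 55222/EI
Tip deflection under a unit load at 2: L³/(3EI) = 866.5/EI.
The prop prevents deflection at 2: R_2 = δ_0/δ_{22} = 55222/866.5 = 63.73 kN.
Vertical equilibrium: R_1 = ΣP − R_2 = 164 − 63.73 = 100.3 kN.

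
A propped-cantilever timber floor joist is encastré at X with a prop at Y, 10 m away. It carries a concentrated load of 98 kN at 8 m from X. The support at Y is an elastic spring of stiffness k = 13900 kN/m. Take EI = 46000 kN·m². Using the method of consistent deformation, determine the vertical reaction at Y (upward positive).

R_Y = 68.31 kN

Choose R_Y as the redundant. The primary structure is the cantilever fixed at X.
Deflection at Y on the released cantilever, summing each load's contribution:
  point load 98 at a = 8: Pa²(3L − a)/(6EI) = 22997/EI
Tip deflection under a unit load at Y: L³/(3EI) = 333.3/EI.
With EI = 46000 kN·m²: δ_0 = 0.49994 m and δ_{YY} = 0.007246 m/kN.
Compatibility — the spring shortens by R_Y/k under the reaction it provides: δ_0 − R_Y·δ_{YY} = R_Y/k. With 1/k = 0.000072 m/kN, R_Y = δ_0 / (δ_{YY} + 1/k) = 0.49994 / (0.007246 + 0.000072) = 68.31 kN.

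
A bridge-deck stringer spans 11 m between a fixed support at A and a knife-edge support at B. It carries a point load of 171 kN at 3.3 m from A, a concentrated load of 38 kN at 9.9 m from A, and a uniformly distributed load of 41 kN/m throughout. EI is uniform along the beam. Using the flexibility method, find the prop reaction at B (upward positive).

Take the reaction at B as the redundant and release it; the primary structure is a cantilever fixed at A.
Deflection at B on the released cantilever, summing each load's contribution:
  point load 171 at a = 3.3: Pa²(3L − a)/(6EI) = 9218/EI
  point load 38 at a = 9.9: Pa²(3L − a)/(6EI) = 14339/EI
  UDL 41: wL⁴/(8EI) = 75035/EI
  δ_0 = 98592/EI
Flexibility coefficient — unit upward force at B: δ_{BB} = L³/(3EI) = 443.7/EI.
Compatibility at B: δ_0 − R_B·δ_{BB} = 0, so R_B = 98592/443.7 = 222.2 kN.

R_B = 222.2 kN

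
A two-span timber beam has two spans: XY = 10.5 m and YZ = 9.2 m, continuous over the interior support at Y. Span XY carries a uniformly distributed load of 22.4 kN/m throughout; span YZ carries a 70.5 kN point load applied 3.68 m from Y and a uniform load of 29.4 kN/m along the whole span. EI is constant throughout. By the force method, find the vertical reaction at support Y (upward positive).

Take M_Y as the redundant. Released structure: two simple spans XY and YZ with a hinge at Y.
Rotations at Y on the released spans (each span's end-slope, ×1/EI):
  span XY: UDL 22.4: wL³/(24EI) = 1080/EI
  span YZ: point load 70.5 at a = 3.68: Pab(L + b)/(6LEI) = 381.9/EI
  span YZ: UDL 29.4: wL³/(24EI) = 953.9/EI
  relative rotation θ_0 = (1080 + 1336)/EI = 2416/EI
A unit hogging moment at Y produces rotation L₁/(3EI) + L₂/(3EI) = 6.567/EI.
Compatibility: M_Y·(L₁+L₂)/(3EI) = θ_0, giving M_Y = 368 kN·m (hogging).
Span XY, ΣM about X with M_Y applied at Y: R_Y^{XY}·10.5 = 1235 + 368, so R_Y^{XY} = 152.6 kN and R_X = 235.2 − 152.6 = 82.56 kN.
Span YZ, ΣM about Z: R_Y^{YZ}·9.2 = 1633 + 368, so R_Y^{YZ} = 217.5 kN and R_Z = 341 − 217.5 = 123.4 kN.
R_Y = 152.6 + 217.5 = 370.2 kN.

R_Y = 370.2 kN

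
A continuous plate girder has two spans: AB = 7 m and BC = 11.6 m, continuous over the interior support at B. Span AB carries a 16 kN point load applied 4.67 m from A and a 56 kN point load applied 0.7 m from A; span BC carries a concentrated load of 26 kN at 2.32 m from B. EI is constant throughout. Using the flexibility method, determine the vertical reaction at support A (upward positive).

Take M_B as the redundant. Released structure: two simple spans AB and BC with a hinge at B.
End slopes at the hinge B, treating each span as simply supported:
  span AB: point load 16 at a = 4.67: Pab(L + a)/(6LEI) = 48.37/EI
  span AB: point load 56 at a = 0.7: Pab(L + a)/(6LEI) = 45.28/EI
  span BC: point load 26 at a = 2.32: Pab(L + b)/(6LEI) = 167.9/EI
  relative rotation θ_0 = (93.65 + 167.9)/EI = 261.6/EI
A unit hogging moment at B produces rotation L₁/(3EI) + L₂/(3EI) = 6.2/EI.
Compatibility: M_B·(L₁+L₂)/(3EI) = θ_0, giving M_B = 42.19 kN·m (hogging).
Span AB, ΣM about A with M_B applied at B: R_B^{AB}·7 = 113.9 + 42.19, so R_B^{AB} = 22.3 kN and R_A = 72 − 22.3 = 49.7 kN.

R_A = 49.7 kN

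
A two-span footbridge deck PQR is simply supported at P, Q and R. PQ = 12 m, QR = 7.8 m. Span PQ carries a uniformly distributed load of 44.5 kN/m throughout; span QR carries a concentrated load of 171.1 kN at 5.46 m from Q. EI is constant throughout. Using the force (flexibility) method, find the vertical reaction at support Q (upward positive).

Take M_Q as the redundant. Released structure: two simple spans PQ and QR with a hinge at Q.
End slopes at the hinge Q, treating each span as simply supported:
  span PQ: UDL 44.5: wL³/(24EI) = 3204/EI
  span QR: point load 171.1 at a = 5.46: Pab(L + b)/(6LEI) = 473.6/EI
  relative rotation θ_0 = (3204 + 473.6)/EI = 3678/EI
A unit hogging moment at Q produces rotation L₁/(3EI) + L₂/(3EI) = 6.6/EI.
Compatibility: M_Q·(L₁+L₂)/(3EI) = θ_0, giving M_Q = 557.2 kN·m (hogging).
Span PQ, ΣM about P with M_Q applied at Q: R_Q^{PQ}·12 = 3204 + 557.2, so R_Q^{PQ} = 313.4 kN and R_P = 534 − 313.4 = 220.6 kN.
Span QR, ΣM about R: R_Q^{QR}·7.8 = 400.4 + 557.2, so R_Q^{QR} = 122.8 kN and R_R = 171.1 − 122.8 = 48.33 kN.
R_Q = 313.4 + 122.8 = 436.2 kN.

R_Q = 436.2 kN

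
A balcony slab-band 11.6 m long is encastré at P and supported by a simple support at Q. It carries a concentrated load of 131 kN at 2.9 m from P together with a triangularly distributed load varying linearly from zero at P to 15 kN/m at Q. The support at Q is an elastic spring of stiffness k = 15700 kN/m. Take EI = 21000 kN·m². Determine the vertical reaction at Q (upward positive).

Remove the prop at Q; the released (primary) structure is a cantilever built in at P.
Deflection at Q on the released cantilever, summing each load's contribution:
  point load 131 at a = 2.9: Pa²(3L − a)/(6EI) = 5857/EI
  triangular load, peak 15 at the free end: 11w₀L⁴/(120EI) = 24896/EI
  δ_0 = 30754/EI
Flexibility coefficient — unit upward force at Q: δ_{QQ} = L³/(3EI) = 520.3/EI.
With EI = 21000 kN·m²: δ_0 = 1.4645 m and δ_{QQ} = 0.024776 m/kN.
Compatibility — the spring shortens by R_Q/k under the reaction it provides: δ_0 − R_Q·δ_{QQ} = R_Q/k. With 1/k = 0.000064 m/kN, R_Q = δ_0 / (δ_{QQ} + 1/k) = 1.4645 / (0.024776 + 0.000064) = 58.96 kN.

R_Q = 58.96 kN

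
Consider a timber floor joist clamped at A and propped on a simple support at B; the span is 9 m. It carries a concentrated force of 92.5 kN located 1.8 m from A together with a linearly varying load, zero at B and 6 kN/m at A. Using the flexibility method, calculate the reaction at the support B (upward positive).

Release the roller at B. Primary structure: cantilever fixed at A.
Downward deflection at the released point B due to the loads:
  point load 92.5 at a = 1.8: Pa²(3L − a)/(6EI) = 1259/EI
  triangular load, peak 6 at the fixed end: w₀L⁴/(30EI) = 1312/EI
  δ_0 = 2571/EI
Flexibility coefficient — unit upward force at B: δ_{BB} = L³/(3EI) = 243/EI.
The prop prevents deflection at B: R_B = δ_0/δ_{BB} = 2571/243 = 10.58 kN.

R_B = 10.58 kN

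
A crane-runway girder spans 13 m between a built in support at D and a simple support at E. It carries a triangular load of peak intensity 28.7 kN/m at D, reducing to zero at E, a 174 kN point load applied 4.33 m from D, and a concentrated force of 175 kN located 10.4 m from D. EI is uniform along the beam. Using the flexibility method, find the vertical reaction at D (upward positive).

Choose R_E as the redundant. The primary structure is the cantilever fixed at D.
Free-end deflection of the primary structure under the applied loading (downward +):
  triangular load, peak 28.7 at the fixed end: w₀L⁴/(30EI) = 27323/EI
  point load 174 at a = 4.33: Pa²(3L − a)/(6EI) = 18851/EI
  point load 175 at a = 10.4: Pa²(3L − a)/(6EI) = 90223/EI
  δ_0 = 136398/EI
Flexibility coefficient — unit upward force at E: δ_{EE} = L³/(3EI) = 732.3/EI.
The prop prevents deflection at E: R_E = δ_0/δ_{EE} = 136398/732.3 = 186.3 kN.
Vertical equilibrium: R_D = ΣP − R_E = 535.5 − 186.3 = 349.3 kN.

R_D = 349.3 kN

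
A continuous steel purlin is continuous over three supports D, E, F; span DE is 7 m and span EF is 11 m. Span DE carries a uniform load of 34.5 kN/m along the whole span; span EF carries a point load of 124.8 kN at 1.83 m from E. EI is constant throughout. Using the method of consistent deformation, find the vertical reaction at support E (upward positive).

R_E = 268.9 kN

Take M_E as the redundant. Released structure: two simple spans DE and EF with a hinge at E.
Rotations at E on the released spans (each span's end-slope, ×1/EI):
  span DE: UDL 34.5: wL³/(24EI) = 493.1/EI
  span EF: point load 124.8 at a = 1.83: Pab(L + b)/(6LEI) = 640/EI
  relative rotation θ_0 = (493.1 + 640)/EI = 1133/EI
A unit hogging moment at E produces rotation L₁/(3EI) + L₂/(3EI) = 6/EI.
Compatibility: M_E·(L₁+L₂)/(3EI) = θ_0, giving M_E = 188.8 kN·m (hogging).
Span DE, ΣM about D with M_E applied at E: R_E^{DE}·7 = 845.2 + 188.8, so R_E^{DE} = 147.7 kN and R_D = 241.5 − 147.7 = 93.77 kN.
Span EF, ΣM about F: R_E^{EF}·11 = 1144 + 188.8, so R_E^{EF} = 121.2 kN and R_F = 124.8 − 121.2 = 3.594 kN.
R_E = 147.7 + 121.2 = 268.9 kN.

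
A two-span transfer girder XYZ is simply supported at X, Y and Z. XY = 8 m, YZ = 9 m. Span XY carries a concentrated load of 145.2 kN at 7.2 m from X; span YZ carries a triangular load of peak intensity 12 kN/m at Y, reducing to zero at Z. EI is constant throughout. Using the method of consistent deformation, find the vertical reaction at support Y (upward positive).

R_Y = 185.8 kN

Release continuity at Y by inserting a hinge; the redundant is the internal moment M_Y. The primary structure is two simply-supported spans XY and YZ.
End slopes at the hinge Y, treating each span as simply supported:
  span XY: point load 145.2 at a = 7.2: Pab(L + a)/(6LEI) = 264.8/EI
  span YZ: triangular load, peak 12: w₀L³/(45EI) = 194.4/EI
  relative rotation θ_0 = (264.8 + 194.4)/EI = 459.2/EI
A unit hogging moment at Y produces rotation L₁/(3EI) + L₂/(3EI) = 5.667/EI.
Slope continuity at Y: θ_0 = M_Y·5.667/EI, so M_Y = 459.2/5.667 = 81.04 kN·m (hogging).
Span XY, ΣM about X with M_Y applied at Y: R_Y^{XY}·8 = 1045 + 81.04, so R_Y^{XY} = 140.8 kN and R_X = 145.2 − 140.8 = 4.39 kN.
Span YZ, ΣM about Z: R_Y^{YZ}·9 = 324 + 81.04, so R_Y^{YZ} = 45 kN and R_Z = 54 − 45 = 8.995 kN.
R_Y = 140.8 + 45 = 185.8 kN.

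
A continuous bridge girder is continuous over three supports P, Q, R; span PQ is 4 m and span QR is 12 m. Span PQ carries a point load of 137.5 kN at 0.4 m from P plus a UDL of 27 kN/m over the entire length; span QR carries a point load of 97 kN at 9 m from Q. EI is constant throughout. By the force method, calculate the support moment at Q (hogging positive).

M_Q = 122.6 kN·m

Take M_Q as the redundant. Released structure: two simple spans PQ and QR with a hinge at Q.
Rotations at Q on the released spans (each span's end-slope, ×1/EI):
  span PQ: point load 137.5 at a = 0.4: Pab(L + a)/(6LEI) = 36.3/EI
  span PQ: UDL 27: wL³/(24EI) = 72/EI
  span QR: point load 97 at a = 9: Pab(L + b)/(6LEI) = 545.6/EI
  relative rotation θ_0 = (108.3 + 545.6)/EI = 653.9/EI
A unit hogging moment at Q produces rotation L₁/(3EI) + L₂/(3EI) = 5.333/EI.
Compatibility: M_Q·(L₁+L₂)/(3EI) = θ_0, giving M_Q = 122.6 kN·m (hogging).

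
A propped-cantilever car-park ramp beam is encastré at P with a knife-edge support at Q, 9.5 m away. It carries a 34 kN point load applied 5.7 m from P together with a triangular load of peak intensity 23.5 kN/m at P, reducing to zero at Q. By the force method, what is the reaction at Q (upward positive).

Take the reaction at Q as the redundant and release it; the primary structure is a cantilever fixed at P.
Free-end deflection of the primary structure under the applied loading (downward +):
  point load 34 at a = 5.7: Pa²(3L − a)/(6EI) = 4198/EI
  triangular load, peak 23.5 at the fixed end: w₀L⁴/(30EI) = 6380/EI
  δ_0 = 10578/EI
Flexibility coefficient — unit upward force at Q: δ_{QQ} = L³/(3EI) = 285.8/EI.
Compatibility at Q: δ_0 − R_Q·δ_{QQ} = 0, so R_Q = 10578/285.8 = 37.01 kN.

R_Q = 37.01 kN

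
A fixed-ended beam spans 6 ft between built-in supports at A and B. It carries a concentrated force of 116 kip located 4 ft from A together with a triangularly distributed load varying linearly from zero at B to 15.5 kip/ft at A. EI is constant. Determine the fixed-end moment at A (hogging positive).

M_A = 79.46 kip·ft

Release both end moments; the primary structure is a simply-supported span AB with redundants M_A and M_B.
On the primary (simply-supported) span, the end slopes from the loading are:
  at A: point load 116 at a = 4: Pab(L + b)/(6LEI) = 206.2/EI
  at B: point load 116 at a = 4: Pab(L + a)/(6LEI) = 257.8/EI
  at A: triangular load, peak 15.5: w₀L³/(45EI) = 74.4/EI
  at B: triangular load, peak 15.5: 7w₀L³/(360EI) = 65.1/EI
  θ_A0 = 280.6/EI,  θ_B0 = 322.9/EI
Flexibility coefficients: a unit moment at one end gives L/(3EI) there and L/(6EI) at the far end, so f₁₁ = f₂₂ = 2/EI and f₁₂ = f₂₁ = 1/EI.
Compatibility — zero rotation at each built-in end:
  2 M_A + 1 M_B = 280.6
  1 M_A + 2 M_B = 322.9
Solving the pair gives M_A = 79.46 kip·ft and M_B = 121.7 kip·ft (hogging).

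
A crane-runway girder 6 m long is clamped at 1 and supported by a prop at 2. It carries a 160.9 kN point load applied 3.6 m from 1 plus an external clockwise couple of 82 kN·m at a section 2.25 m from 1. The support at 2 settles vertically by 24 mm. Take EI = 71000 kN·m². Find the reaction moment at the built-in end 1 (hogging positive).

M_1 = 311.2 kN·m

Remove the prop at 2; the released (primary) structure is a cantilever built in at 1.
Downward deflection at the released point 2 due to the loads:
  point load 160.9 at a = 3.6: Pa²(3L − a)/(6EI) = 5005/EI
  clockwise couple 82 at a = 2.25: M₀a(2L − a)/(2EI) = 899.4/EI
  δ_0 = 5904/EI
Flexibility coefficient — unit upward force at 2: δ_{22} = L³/(3EI) = 72/EI.
With EI = 71000 kN·m²: δ_0 = 0.083156 m and δ_{22} = 0.001014 m/kN.
Compatibility — the beam at 2 must follow the support down by 0.024 m: δ_0 − R_2·δ_{22} = 0.024, so R_2 = (0.083156 − 0.024)/0.001014 = 58.33 kN.
Moment equilibrium about 1: M_1 = Σ(load moments about 1) − R_2·L = 661.2 − 58.33×6 = 311.2 kN·m.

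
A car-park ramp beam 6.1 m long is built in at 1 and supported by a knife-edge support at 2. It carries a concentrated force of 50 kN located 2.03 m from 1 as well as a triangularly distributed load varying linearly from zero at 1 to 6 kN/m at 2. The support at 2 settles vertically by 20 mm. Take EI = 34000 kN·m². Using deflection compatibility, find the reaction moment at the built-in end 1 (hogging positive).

M_1 = 124.3 kN·m

Choose R_2 as the redundant. The primary structure is the cantilever fixed at 1.
Primary-structure tip deflection at 2 by superposition:
  point load 50 at a = 2.03: Pa²(3L − a)/(6EI) = 558.7/EI
  triangular load, peak 6 at the free end: 11w₀L⁴/(120EI) = 761.5/EI
  δ_0 = 1320/EI
Flexibility coefficient — unit upward force at 2: δ_{22} = L³/(3EI) = 75.66/EI.
With EI = 34000 kN·m²: δ_0 = 0.038831 m and δ_{22} = 0.002225 m/kN.
Compatibility — the beam at 2 must follow the support down by 0.02 m: δ_0 − R_2·δ_{22} = 0.02, so R_2 = (0.038831 − 0.02)/0.002225 = 8.462 kN.
Moment equilibrium about 1: M_1 = Σ(load moments about 1) − R_2·L = 175.9 − 8.462×6.1 = 124.3 kN·m.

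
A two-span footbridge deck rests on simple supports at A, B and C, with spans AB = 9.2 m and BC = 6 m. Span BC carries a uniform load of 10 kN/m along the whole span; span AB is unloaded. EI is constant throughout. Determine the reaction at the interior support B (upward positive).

Release continuity at B by inserting a hinge; the redundant is the internal moment M_B. The primary structure is two simply-supported spans AB and BC.
Rotations at B on the released spans (each span's end-slope, ×1/EI):
  span BC: UDL 10: wL³/(24EI) = 90/EI
  relative rotation θ_0 = (0 + 90)/EI = 90/EI
A unit hogging moment at B produces rotation L₁/(3EI) + L₂/(3EI) = 5.067/EI.
Compatibility: M_B·(L₁+L₂)/(3EI) = θ_0, giving M_B = 17.76 kN·m (hogging).
Span AB, ΣM about A with M_B applied at B: R_B^{AB}·9.2 = 0 + 17.76, so R_B^{AB} = 1.931 kN and R_A = 0 − 1.931 = -1.931 kN.
Span BC, ΣM about C: R_B^{BC}·6 = 180 + 17.76, so R_B^{BC} = 32.96 kN and R_C = 60 − 32.96 = 27.04 kN.
R_B = 1.931 + 32.96 = 34.89 kN.

R_B = 34.89 kN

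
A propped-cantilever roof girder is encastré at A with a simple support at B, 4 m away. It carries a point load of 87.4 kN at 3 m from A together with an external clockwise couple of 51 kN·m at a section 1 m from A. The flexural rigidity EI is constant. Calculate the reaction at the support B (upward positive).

Remove the prop at B; the released (primary) structure is a cantilever built in at A.
Primary-structure tip deflection at B by superposition:
  point load 87.4 at a = 3: Pa²(3L − a)/(6EI) = 1180/EI
  clockwise couple 51 at a = 1: M₀a(2L − a)/(2EI) = 178.5/EI
  δ_0 = 1358/EI
Flexibility coefficient — unit upward force at B: δ_{BB} = L³/(3EI) = 21.33/EI.
The prop prevents deflection at B: R_B = δ_0/δ_{BB} = 1358/21.33 = 63.67 kN.

R_B = 63.67 kN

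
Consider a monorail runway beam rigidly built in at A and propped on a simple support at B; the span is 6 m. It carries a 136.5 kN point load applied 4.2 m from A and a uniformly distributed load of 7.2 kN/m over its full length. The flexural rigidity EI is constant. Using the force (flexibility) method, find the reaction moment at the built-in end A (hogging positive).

M_A = 144.2 kN·m

Release the roller at B. Primary structure: cantilever fixed at A.
Deflection at B on the released cantilever, summing each load's contribution:
  point load 136.5 at a = 4.2: Pa²(3L − a)/(6EI) = 5538/EI
  UDL 7.2: wL⁴/(8EI) = 1166/EI
  δ_0 = 6704/EI
Tip deflection under a unit load at B: L³/(3EI) = 72/EI.
Compatibility at B: δ_0 − R_B·δ_{BB} = 0, so R_B = 6704/72 = 93.12 kN.
Moment equilibrium about A: M_A = Σ(load moments about A) − R_B·L = 702.9 − 93.12×6 = 144.2 kN·m.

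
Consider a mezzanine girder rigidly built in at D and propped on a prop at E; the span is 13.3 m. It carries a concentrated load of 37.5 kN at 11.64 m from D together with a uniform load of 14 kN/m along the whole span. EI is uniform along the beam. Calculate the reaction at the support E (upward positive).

Take the reaction at E as the redundant and release it; the primary structure is a cantilever fixed at D.
Free-end deflection of the primary structure under the applied loading (downward +):
  point load 37.5 at a = 11.64: Pa²(3L − a)/(6EI) = 23931/EI
  UDL 14: wL⁴/(8EI) = 54758/EI
  δ_0 = 78688/EI
Flexibility coefficient — unit upward force at E: δ_{EE} = L³/(3EI) = 784.2/EI.
Compatibility at E: δ_0 − R_E·δ_{EE} = 0, so R_E = 78688/784.2 = 100.3 kN.

R_E = 100.3 kN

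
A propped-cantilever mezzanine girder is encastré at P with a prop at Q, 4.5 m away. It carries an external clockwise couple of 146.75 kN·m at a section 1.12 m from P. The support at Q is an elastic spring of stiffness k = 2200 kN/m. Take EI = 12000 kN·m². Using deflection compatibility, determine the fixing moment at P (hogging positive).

M_P = 65.42 kN·m

Choose R_Q as the redundant. The primary structure is the cantilever fixed at P.
Deflection at Q on the released cantilever, summing each load's contribution:
  clockwise couple 146.75 at a = 1.12: M₀a(2L − a)/(2EI) = 647.6/EI
Tip deflection under a unit load at Q: L³/(3EI) = 30.38/EI.
With EI = 12000 kN·m²: δ_0 = 0.053965 m and δ_{QQ} = 0.002531 m/kN.
Compatibility — the spring shortens by R_Q/k under the reaction it provides: δ_0 − R_Q·δ_{QQ} = R_Q/k. With 1/k = 0.000455 m/kN, R_Q = δ_0 / (δ_{QQ} + 1/k) = 0.053965 / (0.002531 + 0.000455) = 18.07 kN.
Moment equilibrium about P: M_P = Σ(load moments about P) − R_Q·L = 146.8 − 18.07×4.5 = 65.42 kN·m.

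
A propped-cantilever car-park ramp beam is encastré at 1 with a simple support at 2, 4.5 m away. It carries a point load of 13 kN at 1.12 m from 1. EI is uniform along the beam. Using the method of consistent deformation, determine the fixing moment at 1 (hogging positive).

Release the roller at 2. Primary structure: cantilever fixed at 1.
Downward deflection at the released point 2 due to the loads:
  point load 13 at a = 1.12: Pa²(3L − a)/(6EI) = 33.65/EI
Tip deflection under a unit load at 2: L³/(3EI) = 30.38/EI.
Compatibility at 2: δ_0 − R_2·δ_{22} = 0, so R_2 = 33.65/30.38 = 1.108 kN.
Moment equilibrium about 1: M_1 = Σ(load moments about 1) − R_2·L = 14.56 − 1.108×4.5 = 9.575 kN·m.

M_1 = 9.575 kN·m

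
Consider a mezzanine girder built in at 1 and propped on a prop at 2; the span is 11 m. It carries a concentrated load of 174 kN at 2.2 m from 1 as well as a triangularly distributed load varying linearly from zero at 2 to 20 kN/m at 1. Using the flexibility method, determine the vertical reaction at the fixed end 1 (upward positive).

Take the reaction at 2 as the redundant and release it; the primary structure is a cantilever fixed at 1.
Downward deflection at the released point 2 due to the loads:
  point load 174 at a = 2.2: Pa²(3L − a)/(6EI) = 4323/EI
  triangular load, peak 20 at the fixed end: w₀L⁴/(30EI) = 9761/EI
  δ_0 = 14084/EI
Flexibility coefficient — unit upward force at 2: δ_{22} = L³/(3EI) = 443.7/EI.
Compatibility at 2: δ_0 − R_2·δ_{22} = 0, so R_2 = 14084/443.7 = 31.74 kN.
Vertical equilibrium: R_1 = ΣP − R_2 = 284 − 31.74 = 252.3 kN.

R_1 = 252.3 kN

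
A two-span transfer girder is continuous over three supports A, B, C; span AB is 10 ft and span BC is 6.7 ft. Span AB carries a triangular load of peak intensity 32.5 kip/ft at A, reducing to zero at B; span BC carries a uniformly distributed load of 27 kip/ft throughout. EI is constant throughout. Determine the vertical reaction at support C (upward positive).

R_C = 64.43 kip

Release continuity at B by inserting a hinge; the redundant is the internal moment M_B. The primary structure is two simply-supported spans AB and BC.
Discontinuity in slope at B on the released structure — sum the simple-span end rotations:
  span AB: triangular load, peak 32.5: 7w₀L³/(360EI) = 631.9/EI
  span BC: UDL 27: wL³/(24EI) = 338.4/EI
  relative rotation θ_0 = (631.9 + 338.4)/EI = 970.3/EI
A unit hogging moment at B produces rotation L₁/(3EI) + L₂/(3EI) = 5.567/EI.
Compatibility: M_B·(L₁+L₂)/(3EI) = θ_0, giving M_B = 174.3 kip·ft (hogging).
Span BC, ΣM about C: R_B^{BC}·6.7 = 606 + 174.3, so R_B^{BC} = 116.5 kip and R_C = 180.9 − 116.5 = 64.43 kip.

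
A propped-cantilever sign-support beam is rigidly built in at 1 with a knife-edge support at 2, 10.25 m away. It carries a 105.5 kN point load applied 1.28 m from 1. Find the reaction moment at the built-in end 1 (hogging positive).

M_1 = 110.8 kN·m

Remove the prop at 2; the released (primary) structure is a cantilever built in at 1.
Downward deflection at the released point 2 due to the loads:
  point load 105.5 at a = 1.28: Pa²(3L − a)/(6EI) = 849/EI
Flexibility coefficient — unit upward force at 2: δ_{22} = L³/(3EI) = 359/EI.
The prop prevents deflection at 2: R_2 = δ_0/δ_{22} = 849/359 = 2.365 kN.
Moment equilibrium about 1: M_1 = Σ(load moments about 1) − R_2·L = 135 − 2.365×10.25 = 110.8 kN·m.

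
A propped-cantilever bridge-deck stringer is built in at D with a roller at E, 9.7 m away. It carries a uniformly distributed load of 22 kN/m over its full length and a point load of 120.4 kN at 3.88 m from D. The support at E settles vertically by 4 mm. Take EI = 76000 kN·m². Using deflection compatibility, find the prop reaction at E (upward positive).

Take the reaction at E as the redundant and release it; the primary structure is a cantilever fixed at D.
Deflection at E on the released cantilever, summing each load's contribution:
  UDL 22: wL⁴/(8EI) = 24346/EI
  point load 120.4 at a = 3.88: Pa²(3L − a)/(6EI) = 7619/EI
  δ_0 = 31964/EI
Flexibility coefficient — unit upward force at E: δ_{EE} = L³/(3EI) = 304.2/EI.
With EI = 76000 kN·m²: δ_0 = 0.42058 m and δ_{EE} = 0.004003 m/kN.
Compatibility — the beam at E must follow the support down by 0.004 m: δ_0 − R_E·δ_{EE} = 0.004, so R_E = (0.42058 − 0.004)/0.004003 = 104.1 kN.

R_E = 104.1 kN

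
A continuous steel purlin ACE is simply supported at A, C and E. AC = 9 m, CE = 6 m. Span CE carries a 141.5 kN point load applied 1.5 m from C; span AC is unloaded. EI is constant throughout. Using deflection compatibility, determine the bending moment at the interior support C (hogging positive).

M_C = 55.72 kN·m

Insert a hinge at C; M_C is the redundant, and each span becomes simply supported.
Rotations at C on the released spans (each span's end-slope, ×1/EI):
  span CE: point load 141.5 at a = 1.5: Pab(L + b)/(6LEI) = 278.6/EI
  relative rotation θ_0 = (0 + 278.6)/EI = 278.6/EI
A unit hogging moment at C produces rotation L₁/(3EI) + L₂/(3EI) = 5/EI.
Slope continuity at C: θ_0 = M_C·5/EI, so M_C = 278.6/5 = 55.72 kN·m (hogging).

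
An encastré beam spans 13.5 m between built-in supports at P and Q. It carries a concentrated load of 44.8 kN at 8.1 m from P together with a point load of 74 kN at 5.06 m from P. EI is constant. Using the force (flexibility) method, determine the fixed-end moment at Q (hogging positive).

M_Q = 174.8 kN·m

Release both end moments; the primary structure is a simply-supported span PQ with redundants M_P and M_Q.
On the primary (simply-supported) span, the end slopes from the loading are:
  at P: point load 44.8 at a = 8.1: Pab(L + b)/(6LEI) = 457.2/EI
  at Q: point load 44.8 at a = 8.1: Pab(L + a)/(6LEI) = 522.5/EI
  at P: point load 74 at a = 5.06: Pab(L + b)/(6LEI) = 856/EI
  at Q: point load 74 at a = 5.06: Pab(L + a)/(6LEI) = 724.1/EI
  θ_P0 = 1313/EI,  θ_Q0 = 1247/EI
Flexibility coefficients: a unit moment at one end gives L/(3EI) there and L/(6EI) at the far end, so f₁₁ = f₂₂ = 4.5/EI and f₁₂ = f₂₁ = 2.25/EI.
Compatibility — zero rotation at each built-in end:
  4.5 M_P + 2.25 M_Q = 1313
  2.25 M_P + 4.5 M_Q = 1247
Solving the pair gives M_P = 204.4 kN·m and M_Q = 174.8 kN·m (hogging).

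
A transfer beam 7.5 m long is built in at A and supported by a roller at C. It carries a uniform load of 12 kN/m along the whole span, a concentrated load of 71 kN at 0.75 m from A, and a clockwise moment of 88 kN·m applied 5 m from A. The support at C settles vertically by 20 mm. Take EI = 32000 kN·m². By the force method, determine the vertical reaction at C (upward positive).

R_C = 45.87 kN

Take the reaction at C as the redundant and release it; the primary structure is a cantilever fixed at A.
Deflection at C on the released cantilever, summing each load's contribution:
  UDL 12: wL⁴/(8EI) = 4746/EI
  point load 71 at a = 0.75: Pa²(3L − a)/(6EI) = 144.8/EI
  clockwise couple 88 at a = 5: M₀a(2L − a)/(2EI) = 2200/EI
  δ_0 = 7091/EI
Tip deflection under a unit load at C: L³/(3EI) = 140.6/EI.
With EI = 32000 kN·m²: δ_0 = 0.22159 m and δ_{CC} = 0.004395 m/kN.
Compatibility — the beam at C must follow the support down by 0.02 m: δ_0 − R_C·δ_{CC} = 0.02, so R_C = (0.22159 − 0.02)/0.004395 = 45.87 kN.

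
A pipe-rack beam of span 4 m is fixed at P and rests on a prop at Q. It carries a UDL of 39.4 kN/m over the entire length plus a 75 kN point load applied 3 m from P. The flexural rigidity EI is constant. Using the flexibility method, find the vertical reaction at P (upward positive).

R_P = 126 kN

Take the reaction at Q as the redundant and release it; the primary structure is a cantilever fixed at P.
Deflection at Q on the released cantilever, summing each load's contribution:
  UDL 39.4: wL⁴/(8EI) = 1261/EI
  point load 75 at a = 3: Pa²(3L − a)/(6EI) = 1012/EI
  δ_0 = 2273/EI
Tip deflection under a unit load at Q: L³/(3EI) = 21.33/EI.
Compatibility at Q: δ_0 − R_Q·δ_{QQ} = 0, so R_Q = 2273/21.33 = 106.6 kN.
Vertical equilibrium: R_P = ΣP − R_Q = 232.6 − 106.6 = 126 kN.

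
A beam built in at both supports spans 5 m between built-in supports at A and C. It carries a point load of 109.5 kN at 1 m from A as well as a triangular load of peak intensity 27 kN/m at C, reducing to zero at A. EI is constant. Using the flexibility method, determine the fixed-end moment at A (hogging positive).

Release both end moments; the primary structure is a simply-supported span AC with redundants M_A and M_C.
Simple-span end rotations at A and C under the given loads:
  at A: point load 109.5 at a = 1: Pab(L + b)/(6LEI) = 131.4/EI
  at C: point load 109.5 at a = 1: Pab(L + a)/(6LEI) = 87.6/EI
  at A: triangular load, peak 27: 7w₀L³/(360EI) = 65.62/EI
  at C: triangular load, peak 27: w₀L³/(45EI) = 75/EI
  θ_A0 = 197/EI,  θ_C0 = 162.6/EI
Flexibility coefficients: a unit moment at one end gives L/(3EI) there and L/(6EI) at the far end, so f₁₁ = f₂₂ = 1.667/EI and f₁₂ = f₂₁ = 0.8333/EI.
Compatibility — zero rotation at each built-in end:
  1.667 M_A + 0.8333 M_C = 197
  0.8333 M_A + 1.667 M_C = 162.6
Solving the pair gives M_A = 92.58 kN·m and M_C = 51.27 kN·m (hogging).

M_A = 92.58 kN·m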